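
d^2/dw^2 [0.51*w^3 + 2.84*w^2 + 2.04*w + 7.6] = 3.06*w + 5.68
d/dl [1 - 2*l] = -2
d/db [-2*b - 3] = -2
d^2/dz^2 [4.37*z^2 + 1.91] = 8.74000000000000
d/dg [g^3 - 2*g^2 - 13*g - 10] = 3*g^2 - 4*g - 13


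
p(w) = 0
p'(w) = 0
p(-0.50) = 0.00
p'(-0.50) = 0.00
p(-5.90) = 0.00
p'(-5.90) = 0.00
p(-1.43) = 0.00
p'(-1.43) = 0.00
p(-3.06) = 0.00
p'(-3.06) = 0.00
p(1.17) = 0.00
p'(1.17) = 0.00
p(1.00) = 0.00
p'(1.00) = 0.00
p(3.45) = 0.00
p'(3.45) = 0.00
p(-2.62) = 0.00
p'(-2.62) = 0.00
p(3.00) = 0.00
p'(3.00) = 0.00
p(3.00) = 0.00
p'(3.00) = 0.00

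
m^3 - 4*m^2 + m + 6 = (m - 3)*(m - 2)*(m + 1)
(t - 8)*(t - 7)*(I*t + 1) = I*t^3 + t^2 - 15*I*t^2 - 15*t + 56*I*t + 56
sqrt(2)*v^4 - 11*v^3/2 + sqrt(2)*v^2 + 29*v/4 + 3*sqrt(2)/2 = (v - 2*sqrt(2))*(v - 3*sqrt(2)/2)*(v + sqrt(2)/2)*(sqrt(2)*v + 1/2)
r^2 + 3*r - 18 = (r - 3)*(r + 6)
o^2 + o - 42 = (o - 6)*(o + 7)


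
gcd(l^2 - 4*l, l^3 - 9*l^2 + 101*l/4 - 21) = l - 4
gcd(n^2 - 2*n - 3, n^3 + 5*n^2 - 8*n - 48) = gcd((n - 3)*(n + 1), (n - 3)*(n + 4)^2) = n - 3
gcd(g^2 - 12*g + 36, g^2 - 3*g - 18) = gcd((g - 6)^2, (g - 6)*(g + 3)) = g - 6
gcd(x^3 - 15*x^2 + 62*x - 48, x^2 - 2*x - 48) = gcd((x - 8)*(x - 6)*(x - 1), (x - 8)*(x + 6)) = x - 8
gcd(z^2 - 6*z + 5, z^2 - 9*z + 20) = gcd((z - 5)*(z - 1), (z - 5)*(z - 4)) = z - 5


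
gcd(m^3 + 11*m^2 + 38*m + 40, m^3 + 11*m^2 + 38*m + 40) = m^3 + 11*m^2 + 38*m + 40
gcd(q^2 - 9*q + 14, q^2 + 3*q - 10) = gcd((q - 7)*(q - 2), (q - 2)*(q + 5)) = q - 2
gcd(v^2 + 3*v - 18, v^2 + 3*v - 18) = v^2 + 3*v - 18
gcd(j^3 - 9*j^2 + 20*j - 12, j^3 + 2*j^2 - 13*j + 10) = j^2 - 3*j + 2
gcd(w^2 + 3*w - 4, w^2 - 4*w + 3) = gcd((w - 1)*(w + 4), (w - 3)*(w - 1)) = w - 1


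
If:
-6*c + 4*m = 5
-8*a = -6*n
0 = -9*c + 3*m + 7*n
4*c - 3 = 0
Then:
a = -9/224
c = 3/4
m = 19/8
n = -3/56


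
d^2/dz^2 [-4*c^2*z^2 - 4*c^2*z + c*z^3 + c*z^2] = 2*c*(-4*c + 3*z + 1)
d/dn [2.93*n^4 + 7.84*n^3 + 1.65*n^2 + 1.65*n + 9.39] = 11.72*n^3 + 23.52*n^2 + 3.3*n + 1.65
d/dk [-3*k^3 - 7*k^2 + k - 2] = -9*k^2 - 14*k + 1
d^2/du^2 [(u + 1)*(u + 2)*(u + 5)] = 6*u + 16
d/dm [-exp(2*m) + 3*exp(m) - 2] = (3 - 2*exp(m))*exp(m)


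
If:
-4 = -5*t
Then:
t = 4/5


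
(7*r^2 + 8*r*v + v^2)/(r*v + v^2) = (7*r + v)/v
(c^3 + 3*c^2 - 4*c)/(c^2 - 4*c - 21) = c*(-c^2 - 3*c + 4)/(-c^2 + 4*c + 21)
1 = 1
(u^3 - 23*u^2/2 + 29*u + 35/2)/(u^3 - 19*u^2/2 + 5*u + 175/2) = (2*u + 1)/(2*u + 5)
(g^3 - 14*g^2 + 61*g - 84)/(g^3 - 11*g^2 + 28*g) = (g - 3)/g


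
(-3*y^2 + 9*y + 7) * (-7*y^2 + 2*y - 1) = 21*y^4 - 69*y^3 - 28*y^2 + 5*y - 7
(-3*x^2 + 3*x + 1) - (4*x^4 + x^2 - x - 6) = -4*x^4 - 4*x^2 + 4*x + 7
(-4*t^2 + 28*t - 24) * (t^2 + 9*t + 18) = -4*t^4 - 8*t^3 + 156*t^2 + 288*t - 432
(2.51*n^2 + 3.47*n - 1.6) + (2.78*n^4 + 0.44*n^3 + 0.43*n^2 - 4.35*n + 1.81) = 2.78*n^4 + 0.44*n^3 + 2.94*n^2 - 0.879999999999999*n + 0.21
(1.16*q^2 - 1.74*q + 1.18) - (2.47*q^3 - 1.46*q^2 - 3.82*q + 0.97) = -2.47*q^3 + 2.62*q^2 + 2.08*q + 0.21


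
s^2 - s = s*(s - 1)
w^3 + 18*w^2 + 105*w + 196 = (w + 4)*(w + 7)^2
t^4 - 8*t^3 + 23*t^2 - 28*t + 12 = (t - 3)*(t - 2)^2*(t - 1)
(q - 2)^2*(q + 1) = q^3 - 3*q^2 + 4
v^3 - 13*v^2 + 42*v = v*(v - 7)*(v - 6)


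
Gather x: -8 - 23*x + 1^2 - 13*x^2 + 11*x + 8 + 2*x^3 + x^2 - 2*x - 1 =2*x^3 - 12*x^2 - 14*x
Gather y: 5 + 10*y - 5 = 10*y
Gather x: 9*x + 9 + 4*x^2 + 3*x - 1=4*x^2 + 12*x + 8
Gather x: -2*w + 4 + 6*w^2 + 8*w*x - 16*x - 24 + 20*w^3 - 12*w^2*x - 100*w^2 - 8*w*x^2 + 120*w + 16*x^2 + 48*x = 20*w^3 - 94*w^2 + 118*w + x^2*(16 - 8*w) + x*(-12*w^2 + 8*w + 32) - 20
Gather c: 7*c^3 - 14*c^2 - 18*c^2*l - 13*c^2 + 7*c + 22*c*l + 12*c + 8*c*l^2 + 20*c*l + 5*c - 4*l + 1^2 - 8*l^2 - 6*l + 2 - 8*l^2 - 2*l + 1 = 7*c^3 + c^2*(-18*l - 27) + c*(8*l^2 + 42*l + 24) - 16*l^2 - 12*l + 4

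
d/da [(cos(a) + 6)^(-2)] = 2*sin(a)/(cos(a) + 6)^3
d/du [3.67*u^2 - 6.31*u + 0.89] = 7.34*u - 6.31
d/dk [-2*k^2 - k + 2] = -4*k - 1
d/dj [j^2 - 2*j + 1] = 2*j - 2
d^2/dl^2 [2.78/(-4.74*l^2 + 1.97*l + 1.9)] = (-124.919856*l^2 + 51.918168*l + 2.78*(9.48*l - 1.97)*(18.96*l - 3.94) + 50.07336)/(-4.74*l^2 + 1.97*l + 1.9)^3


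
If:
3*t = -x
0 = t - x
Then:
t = 0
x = 0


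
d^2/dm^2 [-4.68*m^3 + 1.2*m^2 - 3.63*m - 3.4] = 2.4 - 28.08*m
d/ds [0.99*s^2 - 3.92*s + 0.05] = 1.98*s - 3.92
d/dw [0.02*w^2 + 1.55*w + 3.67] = 0.04*w + 1.55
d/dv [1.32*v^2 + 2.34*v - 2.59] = 2.64*v + 2.34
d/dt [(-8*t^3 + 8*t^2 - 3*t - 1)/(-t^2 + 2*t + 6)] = (8*t^4 - 32*t^3 - 131*t^2 + 94*t - 16)/(t^4 - 4*t^3 - 8*t^2 + 24*t + 36)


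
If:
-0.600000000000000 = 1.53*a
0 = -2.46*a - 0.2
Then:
No Solution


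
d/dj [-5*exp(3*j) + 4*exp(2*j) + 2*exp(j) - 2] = (-15*exp(2*j) + 8*exp(j) + 2)*exp(j)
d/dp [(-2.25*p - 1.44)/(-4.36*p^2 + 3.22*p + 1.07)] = (-9.81*p^2 - 12.5568*p + 2.2293)/(19.0096*p^4 - 28.0784*p^3 + 1.038*p^2 + 6.8908*p + 1.1449)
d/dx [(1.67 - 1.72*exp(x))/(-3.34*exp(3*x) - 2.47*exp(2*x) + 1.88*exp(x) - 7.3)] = (-11.4896*exp(3*x) + 12.485*exp(2*x) + 8.2498*exp(x) + 9.4164)*exp(x)/(11.1556*exp(6*x) + 16.4996*exp(5*x) - 6.4575*exp(4*x) + 39.4768*exp(3*x) + 39.5964*exp(2*x) - 27.448*exp(x) + 53.29)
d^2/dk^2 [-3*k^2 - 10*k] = -6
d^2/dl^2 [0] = 0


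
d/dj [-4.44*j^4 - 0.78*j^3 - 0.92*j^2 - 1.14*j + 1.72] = -17.76*j^3 - 2.34*j^2 - 1.84*j - 1.14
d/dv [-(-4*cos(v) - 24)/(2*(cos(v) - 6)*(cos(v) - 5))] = 2*(cos(v)^2 + 12*cos(v) - 96)*sin(v)/((cos(v) - 6)^2*(cos(v) - 5)^2)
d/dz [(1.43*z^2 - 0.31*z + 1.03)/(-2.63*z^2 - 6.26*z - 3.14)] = (-9.7671*z^2 - 3.5626*z + 7.4212)/(6.9169*z^4 + 32.9276*z^3 + 55.704*z^2 + 39.3128*z + 9.8596)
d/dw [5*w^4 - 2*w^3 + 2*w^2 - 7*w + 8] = 20*w^3 - 6*w^2 + 4*w - 7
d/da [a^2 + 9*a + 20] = 2*a + 9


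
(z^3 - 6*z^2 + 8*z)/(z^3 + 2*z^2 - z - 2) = z*(z^2 - 6*z + 8)/(z^3 + 2*z^2 - z - 2)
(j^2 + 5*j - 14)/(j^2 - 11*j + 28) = (j^2 + 5*j - 14)/(j^2 - 11*j + 28)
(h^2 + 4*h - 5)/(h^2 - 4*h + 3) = (h + 5)/(h - 3)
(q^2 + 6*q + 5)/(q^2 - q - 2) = (q + 5)/(q - 2)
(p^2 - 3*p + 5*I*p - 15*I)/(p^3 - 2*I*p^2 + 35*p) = (p - 3)/(p*(p - 7*I))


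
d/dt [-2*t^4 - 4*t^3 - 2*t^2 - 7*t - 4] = -8*t^3 - 12*t^2 - 4*t - 7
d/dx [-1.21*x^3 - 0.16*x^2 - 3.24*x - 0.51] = -3.63*x^2 - 0.32*x - 3.24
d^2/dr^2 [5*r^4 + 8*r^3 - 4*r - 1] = 12*r*(5*r + 4)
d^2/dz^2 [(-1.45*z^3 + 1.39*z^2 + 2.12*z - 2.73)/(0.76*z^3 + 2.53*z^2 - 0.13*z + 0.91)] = (7.18184799999999*z^6 + 6.48751199999998*z^5 + 18.393672*z^4 - 62.34571*z^3 - 138.994674*z^2 - 19.773936*z + 15.281994)/(0.438976*z^9 + 4.383984*z^8 + 14.368788*z^7 + 16.271341*z^6 + 8.040669*z^5 + 17.06328*z^4 + 0.0900770000000002*z^3 + 6.331416*z^2 - 0.322959*z + 0.753571)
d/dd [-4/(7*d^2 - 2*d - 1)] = 8*(7*d - 1)/(-7*d^2 + 2*d + 1)^2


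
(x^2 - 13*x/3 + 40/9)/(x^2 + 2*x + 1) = (9*x^2 - 39*x + 40)/(9*(x^2 + 2*x + 1))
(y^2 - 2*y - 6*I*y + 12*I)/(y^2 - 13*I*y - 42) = (y - 2)/(y - 7*I)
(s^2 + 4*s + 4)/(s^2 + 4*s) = (s^2 + 4*s + 4)/(s*(s + 4))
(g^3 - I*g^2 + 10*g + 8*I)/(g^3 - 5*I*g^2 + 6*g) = (g^2 - 2*I*g + 8)/(g*(g - 6*I))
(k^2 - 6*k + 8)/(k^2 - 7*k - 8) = (-k^2 + 6*k - 8)/(-k^2 + 7*k + 8)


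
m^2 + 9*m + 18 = (m + 3)*(m + 6)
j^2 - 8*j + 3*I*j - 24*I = (j - 8)*(j + 3*I)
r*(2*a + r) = 2*a*r + r^2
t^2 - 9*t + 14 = (t - 7)*(t - 2)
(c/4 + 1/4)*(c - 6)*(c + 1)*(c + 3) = c^4/4 - c^3/4 - 23*c^2/4 - 39*c/4 - 9/2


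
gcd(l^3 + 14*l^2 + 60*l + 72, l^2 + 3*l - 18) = l + 6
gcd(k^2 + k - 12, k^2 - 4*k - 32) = k + 4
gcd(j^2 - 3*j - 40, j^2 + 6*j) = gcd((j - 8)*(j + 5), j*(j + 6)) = 1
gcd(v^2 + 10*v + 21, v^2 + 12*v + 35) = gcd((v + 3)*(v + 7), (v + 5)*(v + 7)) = v + 7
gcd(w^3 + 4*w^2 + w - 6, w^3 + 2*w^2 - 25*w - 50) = w + 2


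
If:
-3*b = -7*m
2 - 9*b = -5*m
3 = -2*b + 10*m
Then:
No Solution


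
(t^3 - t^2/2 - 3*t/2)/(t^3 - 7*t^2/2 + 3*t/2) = (2*t^2 - t - 3)/(2*t^2 - 7*t + 3)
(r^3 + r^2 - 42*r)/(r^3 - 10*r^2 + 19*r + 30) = r*(r + 7)/(r^2 - 4*r - 5)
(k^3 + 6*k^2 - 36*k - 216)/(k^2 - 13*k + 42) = (k^2 + 12*k + 36)/(k - 7)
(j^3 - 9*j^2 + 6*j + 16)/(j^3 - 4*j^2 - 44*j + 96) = (j + 1)/(j + 6)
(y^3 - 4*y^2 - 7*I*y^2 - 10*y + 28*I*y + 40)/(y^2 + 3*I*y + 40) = (y^2 - 2*y*(2 + I) + 8*I)/(y + 8*I)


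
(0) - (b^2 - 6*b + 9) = -b^2 + 6*b - 9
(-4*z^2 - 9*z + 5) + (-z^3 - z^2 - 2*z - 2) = -z^3 - 5*z^2 - 11*z + 3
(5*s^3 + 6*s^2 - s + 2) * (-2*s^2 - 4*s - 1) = -10*s^5 - 32*s^4 - 27*s^3 - 6*s^2 - 7*s - 2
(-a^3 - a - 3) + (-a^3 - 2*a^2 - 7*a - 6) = -2*a^3 - 2*a^2 - 8*a - 9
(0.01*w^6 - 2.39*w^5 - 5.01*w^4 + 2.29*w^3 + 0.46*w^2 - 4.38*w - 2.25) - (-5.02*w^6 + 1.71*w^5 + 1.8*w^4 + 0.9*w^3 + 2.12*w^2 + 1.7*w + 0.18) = 5.03*w^6 - 4.1*w^5 - 6.81*w^4 + 1.39*w^3 - 1.66*w^2 - 6.08*w - 2.43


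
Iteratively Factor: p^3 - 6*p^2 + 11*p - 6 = (p - 2)*(p^2 - 4*p + 3) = (p - 3)*(p - 2)*(p - 1)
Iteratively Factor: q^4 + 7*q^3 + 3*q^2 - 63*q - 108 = (q + 4)*(q^3 + 3*q^2 - 9*q - 27) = (q + 3)*(q + 4)*(q^2 - 9) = (q + 3)^2*(q + 4)*(q - 3)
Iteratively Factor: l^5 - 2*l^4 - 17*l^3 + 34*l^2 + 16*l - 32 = (l + 4)*(l^4 - 6*l^3 + 7*l^2 + 6*l - 8) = (l - 2)*(l + 4)*(l^3 - 4*l^2 - l + 4) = (l - 4)*(l - 2)*(l + 4)*(l^2 - 1) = (l - 4)*(l - 2)*(l - 1)*(l + 4)*(l + 1)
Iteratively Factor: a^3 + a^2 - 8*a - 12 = (a + 2)*(a^2 - a - 6) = (a + 2)^2*(a - 3)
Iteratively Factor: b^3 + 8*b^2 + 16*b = (b)*(b^2 + 8*b + 16) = b*(b + 4)*(b + 4)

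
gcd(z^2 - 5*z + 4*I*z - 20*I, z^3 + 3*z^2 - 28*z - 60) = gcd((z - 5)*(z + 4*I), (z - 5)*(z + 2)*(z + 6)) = z - 5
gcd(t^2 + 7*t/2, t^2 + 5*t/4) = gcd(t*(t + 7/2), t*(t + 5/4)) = t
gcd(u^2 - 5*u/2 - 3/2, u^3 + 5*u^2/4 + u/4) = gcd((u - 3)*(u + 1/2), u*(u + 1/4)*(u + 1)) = 1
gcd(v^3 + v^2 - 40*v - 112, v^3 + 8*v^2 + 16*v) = v^2 + 8*v + 16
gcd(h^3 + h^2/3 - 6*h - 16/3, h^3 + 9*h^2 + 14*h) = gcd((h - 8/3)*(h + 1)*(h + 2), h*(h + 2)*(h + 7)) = h + 2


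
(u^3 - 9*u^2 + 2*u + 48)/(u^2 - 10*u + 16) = (u^2 - u - 6)/(u - 2)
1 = 1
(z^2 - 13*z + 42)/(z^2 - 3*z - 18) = (z - 7)/(z + 3)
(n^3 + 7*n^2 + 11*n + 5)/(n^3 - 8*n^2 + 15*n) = (n^3 + 7*n^2 + 11*n + 5)/(n*(n^2 - 8*n + 15))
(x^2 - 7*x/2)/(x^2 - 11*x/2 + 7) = x/(x - 2)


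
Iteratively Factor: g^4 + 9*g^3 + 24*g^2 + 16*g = (g)*(g^3 + 9*g^2 + 24*g + 16) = g*(g + 4)*(g^2 + 5*g + 4) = g*(g + 1)*(g + 4)*(g + 4)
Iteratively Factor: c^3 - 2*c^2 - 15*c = (c - 5)*(c^2 + 3*c) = c*(c - 5)*(c + 3)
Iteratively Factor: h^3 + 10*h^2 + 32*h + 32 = (h + 4)*(h^2 + 6*h + 8) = (h + 2)*(h + 4)*(h + 4)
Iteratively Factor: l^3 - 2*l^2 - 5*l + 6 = (l - 3)*(l^2 + l - 2) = (l - 3)*(l - 1)*(l + 2)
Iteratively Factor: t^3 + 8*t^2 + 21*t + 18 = (t + 3)*(t^2 + 5*t + 6) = (t + 2)*(t + 3)*(t + 3)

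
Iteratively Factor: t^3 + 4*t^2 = (t)*(t^2 + 4*t) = t*(t + 4)*(t)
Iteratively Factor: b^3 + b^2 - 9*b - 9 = (b - 3)*(b^2 + 4*b + 3) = (b - 3)*(b + 1)*(b + 3)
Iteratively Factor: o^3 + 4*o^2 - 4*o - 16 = (o - 2)*(o^2 + 6*o + 8) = (o - 2)*(o + 2)*(o + 4)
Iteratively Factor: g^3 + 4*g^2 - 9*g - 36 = (g + 3)*(g^2 + g - 12) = (g + 3)*(g + 4)*(g - 3)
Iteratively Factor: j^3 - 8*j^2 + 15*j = (j)*(j^2 - 8*j + 15) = j*(j - 5)*(j - 3)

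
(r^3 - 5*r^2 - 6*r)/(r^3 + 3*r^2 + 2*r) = (r - 6)/(r + 2)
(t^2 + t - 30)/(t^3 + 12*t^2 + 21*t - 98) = (t^2 + t - 30)/(t^3 + 12*t^2 + 21*t - 98)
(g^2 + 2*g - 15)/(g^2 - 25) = (g - 3)/(g - 5)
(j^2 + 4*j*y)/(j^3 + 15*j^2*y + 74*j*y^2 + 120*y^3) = j/(j^2 + 11*j*y + 30*y^2)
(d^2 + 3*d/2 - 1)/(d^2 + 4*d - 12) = (d^2 + 3*d/2 - 1)/(d^2 + 4*d - 12)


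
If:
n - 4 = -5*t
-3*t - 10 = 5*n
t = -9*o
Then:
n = -31/11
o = -5/33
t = 15/11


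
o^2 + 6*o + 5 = (o + 1)*(o + 5)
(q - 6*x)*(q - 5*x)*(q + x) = q^3 - 10*q^2*x + 19*q*x^2 + 30*x^3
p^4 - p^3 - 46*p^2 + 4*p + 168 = (p - 7)*(p - 2)*(p + 2)*(p + 6)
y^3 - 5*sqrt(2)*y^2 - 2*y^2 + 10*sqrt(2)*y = y*(y - 2)*(y - 5*sqrt(2))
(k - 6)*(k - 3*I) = k^2 - 6*k - 3*I*k + 18*I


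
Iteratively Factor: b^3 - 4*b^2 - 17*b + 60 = (b - 3)*(b^2 - b - 20) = (b - 3)*(b + 4)*(b - 5)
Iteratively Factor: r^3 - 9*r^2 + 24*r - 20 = (r - 2)*(r^2 - 7*r + 10) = (r - 5)*(r - 2)*(r - 2)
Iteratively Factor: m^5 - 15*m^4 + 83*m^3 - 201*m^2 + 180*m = (m - 3)*(m^4 - 12*m^3 + 47*m^2 - 60*m) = (m - 5)*(m - 3)*(m^3 - 7*m^2 + 12*m) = m*(m - 5)*(m - 3)*(m^2 - 7*m + 12) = m*(m - 5)*(m - 4)*(m - 3)*(m - 3)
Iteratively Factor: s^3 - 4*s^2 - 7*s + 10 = (s - 5)*(s^2 + s - 2) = (s - 5)*(s + 2)*(s - 1)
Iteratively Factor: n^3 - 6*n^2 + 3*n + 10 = (n - 5)*(n^2 - n - 2) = (n - 5)*(n - 2)*(n + 1)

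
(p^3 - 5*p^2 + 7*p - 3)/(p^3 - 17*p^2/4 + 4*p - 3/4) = 4*(p - 1)/(4*p - 1)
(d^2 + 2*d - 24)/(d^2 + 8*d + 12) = (d - 4)/(d + 2)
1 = 1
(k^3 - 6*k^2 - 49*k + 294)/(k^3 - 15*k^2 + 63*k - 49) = (k^2 + k - 42)/(k^2 - 8*k + 7)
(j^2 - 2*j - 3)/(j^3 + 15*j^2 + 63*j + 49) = (j - 3)/(j^2 + 14*j + 49)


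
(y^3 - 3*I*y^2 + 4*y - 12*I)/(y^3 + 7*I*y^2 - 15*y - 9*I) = (y^3 - 3*I*y^2 + 4*y - 12*I)/(y^3 + 7*I*y^2 - 15*y - 9*I)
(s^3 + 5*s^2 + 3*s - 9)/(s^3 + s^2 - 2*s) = (s^2 + 6*s + 9)/(s*(s + 2))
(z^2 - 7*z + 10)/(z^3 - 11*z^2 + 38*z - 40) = 1/(z - 4)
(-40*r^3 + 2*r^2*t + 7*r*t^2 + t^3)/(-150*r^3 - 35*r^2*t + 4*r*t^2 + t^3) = (8*r^2 - 2*r*t - t^2)/(30*r^2 + r*t - t^2)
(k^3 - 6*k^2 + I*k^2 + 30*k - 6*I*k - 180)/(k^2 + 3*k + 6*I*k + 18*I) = (k^2 - k*(6 + 5*I) + 30*I)/(k + 3)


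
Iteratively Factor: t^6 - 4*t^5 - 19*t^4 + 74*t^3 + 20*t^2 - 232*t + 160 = (t + 2)*(t^5 - 6*t^4 - 7*t^3 + 88*t^2 - 156*t + 80) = (t - 1)*(t + 2)*(t^4 - 5*t^3 - 12*t^2 + 76*t - 80) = (t - 1)*(t + 2)*(t + 4)*(t^3 - 9*t^2 + 24*t - 20) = (t - 2)*(t - 1)*(t + 2)*(t + 4)*(t^2 - 7*t + 10) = (t - 5)*(t - 2)*(t - 1)*(t + 2)*(t + 4)*(t - 2)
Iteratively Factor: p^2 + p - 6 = (p - 2)*(p + 3)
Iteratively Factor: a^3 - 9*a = (a)*(a^2 - 9) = a*(a - 3)*(a + 3)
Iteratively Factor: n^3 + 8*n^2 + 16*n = (n + 4)*(n^2 + 4*n) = (n + 4)^2*(n)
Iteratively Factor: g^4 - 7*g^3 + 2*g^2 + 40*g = (g + 2)*(g^3 - 9*g^2 + 20*g) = (g - 4)*(g + 2)*(g^2 - 5*g) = g*(g - 4)*(g + 2)*(g - 5)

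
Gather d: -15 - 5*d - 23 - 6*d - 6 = -11*d - 44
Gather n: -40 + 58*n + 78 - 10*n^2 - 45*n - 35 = -10*n^2 + 13*n + 3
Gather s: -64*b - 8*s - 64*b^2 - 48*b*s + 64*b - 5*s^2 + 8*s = -64*b^2 - 48*b*s - 5*s^2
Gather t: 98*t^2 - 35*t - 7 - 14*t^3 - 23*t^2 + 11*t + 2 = -14*t^3 + 75*t^2 - 24*t - 5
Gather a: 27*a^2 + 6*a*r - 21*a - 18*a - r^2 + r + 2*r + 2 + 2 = 27*a^2 + a*(6*r - 39) - r^2 + 3*r + 4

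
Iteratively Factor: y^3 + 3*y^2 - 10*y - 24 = (y + 2)*(y^2 + y - 12) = (y - 3)*(y + 2)*(y + 4)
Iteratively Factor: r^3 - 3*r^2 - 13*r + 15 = (r - 5)*(r^2 + 2*r - 3) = (r - 5)*(r + 3)*(r - 1)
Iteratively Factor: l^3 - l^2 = (l)*(l^2 - l) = l^2*(l - 1)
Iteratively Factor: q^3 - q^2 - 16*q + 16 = (q - 4)*(q^2 + 3*q - 4) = (q - 4)*(q - 1)*(q + 4)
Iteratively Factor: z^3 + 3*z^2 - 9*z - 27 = (z + 3)*(z^2 - 9) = (z - 3)*(z + 3)*(z + 3)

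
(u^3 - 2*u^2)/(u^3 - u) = u*(u - 2)/(u^2 - 1)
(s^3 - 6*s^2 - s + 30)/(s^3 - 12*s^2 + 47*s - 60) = (s + 2)/(s - 4)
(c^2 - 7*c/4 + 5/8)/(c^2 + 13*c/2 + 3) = (8*c^2 - 14*c + 5)/(4*(2*c^2 + 13*c + 6))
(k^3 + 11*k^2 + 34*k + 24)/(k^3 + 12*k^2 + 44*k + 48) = (k + 1)/(k + 2)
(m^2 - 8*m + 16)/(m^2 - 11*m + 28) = (m - 4)/(m - 7)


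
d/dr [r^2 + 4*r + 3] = 2*r + 4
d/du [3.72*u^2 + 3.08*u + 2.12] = 7.44*u + 3.08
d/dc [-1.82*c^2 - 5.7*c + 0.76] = -3.64*c - 5.7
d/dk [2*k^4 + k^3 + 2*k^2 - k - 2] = 8*k^3 + 3*k^2 + 4*k - 1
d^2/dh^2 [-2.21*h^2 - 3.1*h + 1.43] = -4.42000000000000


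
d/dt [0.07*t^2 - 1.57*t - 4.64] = 0.14*t - 1.57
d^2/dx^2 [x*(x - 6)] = 2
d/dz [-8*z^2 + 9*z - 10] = 9 - 16*z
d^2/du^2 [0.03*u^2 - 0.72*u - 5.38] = 0.0600000000000000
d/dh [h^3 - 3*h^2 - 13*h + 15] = 3*h^2 - 6*h - 13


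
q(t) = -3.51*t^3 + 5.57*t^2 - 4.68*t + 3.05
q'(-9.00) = -957.87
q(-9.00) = 3055.13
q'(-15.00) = -2541.03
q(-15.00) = 13172.75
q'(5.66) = -278.96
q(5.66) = -481.44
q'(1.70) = -16.17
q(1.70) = -6.05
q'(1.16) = -5.93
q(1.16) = -0.36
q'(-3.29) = -155.31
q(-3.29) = 203.73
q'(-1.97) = -67.49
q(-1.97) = 60.72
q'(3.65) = -104.30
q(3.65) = -110.51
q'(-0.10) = -5.90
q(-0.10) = 3.58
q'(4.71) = -185.81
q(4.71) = -262.18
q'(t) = -10.53*t^2 + 11.14*t - 4.68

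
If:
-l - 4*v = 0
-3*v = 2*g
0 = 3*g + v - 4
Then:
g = 12/7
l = 32/7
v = -8/7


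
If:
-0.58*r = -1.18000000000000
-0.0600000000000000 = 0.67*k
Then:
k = -0.09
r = 2.03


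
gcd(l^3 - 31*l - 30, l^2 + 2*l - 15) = l + 5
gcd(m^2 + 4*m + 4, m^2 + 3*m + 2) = m + 2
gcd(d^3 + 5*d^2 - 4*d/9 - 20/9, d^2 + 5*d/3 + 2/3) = d + 2/3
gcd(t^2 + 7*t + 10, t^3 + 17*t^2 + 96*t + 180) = t + 5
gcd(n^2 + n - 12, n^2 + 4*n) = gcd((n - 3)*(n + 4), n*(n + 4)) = n + 4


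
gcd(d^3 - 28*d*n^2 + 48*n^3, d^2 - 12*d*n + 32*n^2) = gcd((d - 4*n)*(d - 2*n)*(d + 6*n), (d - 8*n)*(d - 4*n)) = d - 4*n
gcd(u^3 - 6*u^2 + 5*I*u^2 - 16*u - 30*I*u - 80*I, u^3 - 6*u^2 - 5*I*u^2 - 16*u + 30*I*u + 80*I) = u^2 - 6*u - 16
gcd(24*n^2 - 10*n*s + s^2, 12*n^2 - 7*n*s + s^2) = -4*n + s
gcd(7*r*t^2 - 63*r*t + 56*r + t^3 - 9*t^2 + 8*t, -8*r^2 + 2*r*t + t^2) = 1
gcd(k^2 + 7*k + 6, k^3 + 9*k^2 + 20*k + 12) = k^2 + 7*k + 6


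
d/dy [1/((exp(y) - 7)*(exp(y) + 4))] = (3 - 2*exp(y))*exp(y)/(exp(4*y) - 6*exp(3*y) - 47*exp(2*y) + 168*exp(y) + 784)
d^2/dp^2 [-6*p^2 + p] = -12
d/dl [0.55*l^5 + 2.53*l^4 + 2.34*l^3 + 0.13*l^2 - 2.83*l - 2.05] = 2.75*l^4 + 10.12*l^3 + 7.02*l^2 + 0.26*l - 2.83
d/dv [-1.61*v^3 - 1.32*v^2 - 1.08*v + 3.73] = -4.83*v^2 - 2.64*v - 1.08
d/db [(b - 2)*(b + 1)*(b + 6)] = 3*b^2 + 10*b - 8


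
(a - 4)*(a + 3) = a^2 - a - 12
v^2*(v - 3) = v^3 - 3*v^2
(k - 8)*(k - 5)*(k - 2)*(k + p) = k^4 + k^3*p - 15*k^3 - 15*k^2*p + 66*k^2 + 66*k*p - 80*k - 80*p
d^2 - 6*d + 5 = (d - 5)*(d - 1)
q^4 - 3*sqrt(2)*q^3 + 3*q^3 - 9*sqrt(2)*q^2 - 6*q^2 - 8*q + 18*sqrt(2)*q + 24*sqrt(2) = (q - 2)*(q + 1)*(q + 4)*(q - 3*sqrt(2))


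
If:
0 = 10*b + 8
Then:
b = -4/5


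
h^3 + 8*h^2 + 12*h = h*(h + 2)*(h + 6)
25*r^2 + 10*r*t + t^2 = (5*r + t)^2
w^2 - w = w*(w - 1)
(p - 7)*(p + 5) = p^2 - 2*p - 35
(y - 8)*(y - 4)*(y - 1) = y^3 - 13*y^2 + 44*y - 32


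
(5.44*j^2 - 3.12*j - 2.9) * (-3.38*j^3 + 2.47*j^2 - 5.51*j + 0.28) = -18.3872*j^5 + 23.9824*j^4 - 27.8788*j^3 + 11.5514*j^2 + 15.1054*j - 0.812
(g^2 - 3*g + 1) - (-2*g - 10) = g^2 - g + 11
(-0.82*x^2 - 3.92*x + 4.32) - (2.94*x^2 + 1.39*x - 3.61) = -3.76*x^2 - 5.31*x + 7.93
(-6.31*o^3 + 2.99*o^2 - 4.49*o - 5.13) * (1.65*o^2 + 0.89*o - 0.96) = -10.4115*o^5 - 0.682399999999999*o^4 + 1.3102*o^3 - 15.331*o^2 - 0.255299999999999*o + 4.9248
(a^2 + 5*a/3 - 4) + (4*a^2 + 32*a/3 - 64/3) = 5*a^2 + 37*a/3 - 76/3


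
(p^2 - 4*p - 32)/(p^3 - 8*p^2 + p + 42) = (p^2 - 4*p - 32)/(p^3 - 8*p^2 + p + 42)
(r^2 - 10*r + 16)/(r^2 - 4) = (r - 8)/(r + 2)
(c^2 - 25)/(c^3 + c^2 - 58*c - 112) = (c^2 - 25)/(c^3 + c^2 - 58*c - 112)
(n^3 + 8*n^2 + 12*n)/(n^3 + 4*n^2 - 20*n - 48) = n/(n - 4)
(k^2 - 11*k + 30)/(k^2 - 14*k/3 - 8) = 3*(k - 5)/(3*k + 4)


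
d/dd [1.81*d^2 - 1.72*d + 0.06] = 3.62*d - 1.72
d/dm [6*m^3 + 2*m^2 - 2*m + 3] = 18*m^2 + 4*m - 2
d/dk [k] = 1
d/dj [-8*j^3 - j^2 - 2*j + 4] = -24*j^2 - 2*j - 2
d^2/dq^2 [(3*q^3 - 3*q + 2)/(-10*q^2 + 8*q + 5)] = 6*(-14*q^3 - 320*q^2 + 235*q - 116)/(1000*q^6 - 2400*q^5 + 420*q^4 + 1888*q^3 - 210*q^2 - 600*q - 125)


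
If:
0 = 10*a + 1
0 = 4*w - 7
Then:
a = -1/10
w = 7/4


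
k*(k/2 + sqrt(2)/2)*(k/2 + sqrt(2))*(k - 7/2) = k^4/4 - 7*k^3/8 + 3*sqrt(2)*k^3/4 - 21*sqrt(2)*k^2/8 + k^2 - 7*k/2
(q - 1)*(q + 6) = q^2 + 5*q - 6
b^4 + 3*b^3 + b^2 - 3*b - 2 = (b - 1)*(b + 1)^2*(b + 2)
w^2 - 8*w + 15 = (w - 5)*(w - 3)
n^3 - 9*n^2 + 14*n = n*(n - 7)*(n - 2)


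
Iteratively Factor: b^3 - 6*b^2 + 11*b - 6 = (b - 3)*(b^2 - 3*b + 2) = (b - 3)*(b - 2)*(b - 1)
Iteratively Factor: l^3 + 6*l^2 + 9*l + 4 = (l + 1)*(l^2 + 5*l + 4) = (l + 1)*(l + 4)*(l + 1)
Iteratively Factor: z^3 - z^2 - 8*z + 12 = (z + 3)*(z^2 - 4*z + 4) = (z - 2)*(z + 3)*(z - 2)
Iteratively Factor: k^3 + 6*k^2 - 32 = (k + 4)*(k^2 + 2*k - 8) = (k + 4)^2*(k - 2)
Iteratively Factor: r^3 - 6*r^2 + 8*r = (r - 2)*(r^2 - 4*r) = (r - 4)*(r - 2)*(r)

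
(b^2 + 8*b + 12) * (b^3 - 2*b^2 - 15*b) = b^5 + 6*b^4 - 19*b^3 - 144*b^2 - 180*b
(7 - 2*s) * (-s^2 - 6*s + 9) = 2*s^3 + 5*s^2 - 60*s + 63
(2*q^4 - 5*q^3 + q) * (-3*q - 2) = -6*q^5 + 11*q^4 + 10*q^3 - 3*q^2 - 2*q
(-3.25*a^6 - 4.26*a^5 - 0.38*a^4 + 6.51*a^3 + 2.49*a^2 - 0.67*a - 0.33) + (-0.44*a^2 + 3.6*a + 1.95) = -3.25*a^6 - 4.26*a^5 - 0.38*a^4 + 6.51*a^3 + 2.05*a^2 + 2.93*a + 1.62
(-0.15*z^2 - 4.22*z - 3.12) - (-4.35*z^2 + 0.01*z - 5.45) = 4.2*z^2 - 4.23*z + 2.33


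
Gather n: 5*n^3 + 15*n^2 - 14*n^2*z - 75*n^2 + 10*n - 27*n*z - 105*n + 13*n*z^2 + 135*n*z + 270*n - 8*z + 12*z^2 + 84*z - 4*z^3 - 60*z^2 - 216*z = 5*n^3 + n^2*(-14*z - 60) + n*(13*z^2 + 108*z + 175) - 4*z^3 - 48*z^2 - 140*z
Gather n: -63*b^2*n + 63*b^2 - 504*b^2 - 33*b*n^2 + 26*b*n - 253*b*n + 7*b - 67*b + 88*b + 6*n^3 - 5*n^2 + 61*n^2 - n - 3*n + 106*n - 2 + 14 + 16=-441*b^2 + 28*b + 6*n^3 + n^2*(56 - 33*b) + n*(-63*b^2 - 227*b + 102) + 28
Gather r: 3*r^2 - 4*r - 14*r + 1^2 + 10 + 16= 3*r^2 - 18*r + 27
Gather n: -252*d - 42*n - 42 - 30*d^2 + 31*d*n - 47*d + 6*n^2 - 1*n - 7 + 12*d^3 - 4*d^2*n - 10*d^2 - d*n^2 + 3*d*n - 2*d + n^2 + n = 12*d^3 - 40*d^2 - 301*d + n^2*(7 - d) + n*(-4*d^2 + 34*d - 42) - 49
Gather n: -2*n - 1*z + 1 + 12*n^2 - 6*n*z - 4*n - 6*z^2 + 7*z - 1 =12*n^2 + n*(-6*z - 6) - 6*z^2 + 6*z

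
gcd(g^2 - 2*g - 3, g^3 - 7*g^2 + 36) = g - 3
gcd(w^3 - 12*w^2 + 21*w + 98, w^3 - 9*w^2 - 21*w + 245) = w^2 - 14*w + 49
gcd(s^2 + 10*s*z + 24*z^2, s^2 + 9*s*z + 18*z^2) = s + 6*z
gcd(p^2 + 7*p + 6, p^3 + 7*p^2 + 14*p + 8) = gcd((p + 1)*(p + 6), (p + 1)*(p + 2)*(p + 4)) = p + 1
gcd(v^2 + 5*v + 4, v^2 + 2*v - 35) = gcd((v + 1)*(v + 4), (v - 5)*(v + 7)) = 1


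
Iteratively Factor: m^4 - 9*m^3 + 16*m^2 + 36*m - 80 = (m - 2)*(m^3 - 7*m^2 + 2*m + 40) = (m - 2)*(m + 2)*(m^2 - 9*m + 20) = (m - 5)*(m - 2)*(m + 2)*(m - 4)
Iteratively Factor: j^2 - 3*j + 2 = (j - 2)*(j - 1)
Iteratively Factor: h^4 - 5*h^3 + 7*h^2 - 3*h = (h - 1)*(h^3 - 4*h^2 + 3*h) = (h - 1)^2*(h^2 - 3*h) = (h - 3)*(h - 1)^2*(h)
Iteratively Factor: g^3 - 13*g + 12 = (g + 4)*(g^2 - 4*g + 3) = (g - 1)*(g + 4)*(g - 3)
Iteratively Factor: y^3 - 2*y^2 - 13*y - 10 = (y - 5)*(y^2 + 3*y + 2) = (y - 5)*(y + 2)*(y + 1)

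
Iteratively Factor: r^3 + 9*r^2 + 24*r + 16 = (r + 1)*(r^2 + 8*r + 16) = (r + 1)*(r + 4)*(r + 4)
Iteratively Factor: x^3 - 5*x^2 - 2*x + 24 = (x - 3)*(x^2 - 2*x - 8) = (x - 3)*(x + 2)*(x - 4)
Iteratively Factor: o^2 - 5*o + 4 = (o - 1)*(o - 4)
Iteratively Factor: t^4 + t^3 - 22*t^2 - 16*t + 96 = (t - 2)*(t^3 + 3*t^2 - 16*t - 48) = (t - 2)*(t + 4)*(t^2 - t - 12) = (t - 2)*(t + 3)*(t + 4)*(t - 4)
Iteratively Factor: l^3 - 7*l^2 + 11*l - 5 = (l - 1)*(l^2 - 6*l + 5) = (l - 1)^2*(l - 5)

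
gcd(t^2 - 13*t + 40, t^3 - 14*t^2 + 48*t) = t - 8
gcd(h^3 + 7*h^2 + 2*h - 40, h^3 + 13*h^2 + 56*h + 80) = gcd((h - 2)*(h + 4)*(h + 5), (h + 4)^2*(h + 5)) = h^2 + 9*h + 20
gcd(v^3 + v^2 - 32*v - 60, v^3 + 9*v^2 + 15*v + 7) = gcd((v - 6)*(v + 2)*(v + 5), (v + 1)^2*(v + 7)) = 1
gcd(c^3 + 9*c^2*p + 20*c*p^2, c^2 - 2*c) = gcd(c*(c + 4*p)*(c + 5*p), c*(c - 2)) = c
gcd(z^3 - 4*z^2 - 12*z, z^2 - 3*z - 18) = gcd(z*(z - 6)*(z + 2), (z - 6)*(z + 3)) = z - 6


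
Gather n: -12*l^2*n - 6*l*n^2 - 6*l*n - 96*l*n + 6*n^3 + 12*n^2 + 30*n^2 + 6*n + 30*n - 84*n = 6*n^3 + n^2*(42 - 6*l) + n*(-12*l^2 - 102*l - 48)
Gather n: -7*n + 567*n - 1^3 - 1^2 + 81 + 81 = 560*n + 160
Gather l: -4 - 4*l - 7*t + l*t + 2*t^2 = l*(t - 4) + 2*t^2 - 7*t - 4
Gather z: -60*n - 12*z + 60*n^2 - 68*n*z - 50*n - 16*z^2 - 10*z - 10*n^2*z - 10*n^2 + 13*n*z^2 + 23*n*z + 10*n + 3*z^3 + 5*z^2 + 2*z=50*n^2 - 100*n + 3*z^3 + z^2*(13*n - 11) + z*(-10*n^2 - 45*n - 20)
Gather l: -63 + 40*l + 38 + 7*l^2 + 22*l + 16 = 7*l^2 + 62*l - 9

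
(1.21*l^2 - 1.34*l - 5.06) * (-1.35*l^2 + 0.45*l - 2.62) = -1.6335*l^4 + 2.3535*l^3 + 3.0578*l^2 + 1.2338*l + 13.2572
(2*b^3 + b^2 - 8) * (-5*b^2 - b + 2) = -10*b^5 - 7*b^4 + 3*b^3 + 42*b^2 + 8*b - 16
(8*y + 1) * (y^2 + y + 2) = 8*y^3 + 9*y^2 + 17*y + 2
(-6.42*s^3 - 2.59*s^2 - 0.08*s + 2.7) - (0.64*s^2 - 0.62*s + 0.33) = -6.42*s^3 - 3.23*s^2 + 0.54*s + 2.37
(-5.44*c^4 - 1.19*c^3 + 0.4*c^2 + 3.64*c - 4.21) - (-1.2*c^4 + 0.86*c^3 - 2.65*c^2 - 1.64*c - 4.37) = -4.24*c^4 - 2.05*c^3 + 3.05*c^2 + 5.28*c + 0.16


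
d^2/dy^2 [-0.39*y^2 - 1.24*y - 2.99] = -0.780000000000000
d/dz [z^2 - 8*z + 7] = 2*z - 8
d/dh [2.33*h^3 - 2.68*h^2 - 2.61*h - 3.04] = 6.99*h^2 - 5.36*h - 2.61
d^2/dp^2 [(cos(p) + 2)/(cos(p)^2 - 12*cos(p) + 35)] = (-9*(1 - cos(2*p))^2*cos(p)/4 - 5*(1 - cos(2*p))^2 - 4411*cos(p)/2 - 228*cos(2*p) + 69*cos(3*p) + cos(5*p)/2 + 1068)/((cos(p) - 7)^3*(cos(p) - 5)^3)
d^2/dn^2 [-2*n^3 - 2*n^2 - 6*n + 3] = -12*n - 4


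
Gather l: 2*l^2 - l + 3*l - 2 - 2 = 2*l^2 + 2*l - 4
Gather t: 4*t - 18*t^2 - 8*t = -18*t^2 - 4*t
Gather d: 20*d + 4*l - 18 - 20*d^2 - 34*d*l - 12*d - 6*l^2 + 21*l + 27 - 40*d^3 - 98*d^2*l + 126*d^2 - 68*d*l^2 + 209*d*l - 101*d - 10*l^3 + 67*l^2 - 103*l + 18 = -40*d^3 + d^2*(106 - 98*l) + d*(-68*l^2 + 175*l - 93) - 10*l^3 + 61*l^2 - 78*l + 27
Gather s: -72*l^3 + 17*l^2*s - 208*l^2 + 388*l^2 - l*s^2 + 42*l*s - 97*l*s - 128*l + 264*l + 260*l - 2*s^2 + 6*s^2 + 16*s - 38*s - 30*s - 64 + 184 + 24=-72*l^3 + 180*l^2 + 396*l + s^2*(4 - l) + s*(17*l^2 - 55*l - 52) + 144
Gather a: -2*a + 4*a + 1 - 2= 2*a - 1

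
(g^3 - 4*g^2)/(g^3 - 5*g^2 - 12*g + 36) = g^2*(g - 4)/(g^3 - 5*g^2 - 12*g + 36)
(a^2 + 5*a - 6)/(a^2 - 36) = (a - 1)/(a - 6)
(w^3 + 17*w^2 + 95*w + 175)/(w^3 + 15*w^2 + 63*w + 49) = (w^2 + 10*w + 25)/(w^2 + 8*w + 7)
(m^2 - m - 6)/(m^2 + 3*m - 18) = (m + 2)/(m + 6)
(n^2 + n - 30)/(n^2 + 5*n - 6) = (n - 5)/(n - 1)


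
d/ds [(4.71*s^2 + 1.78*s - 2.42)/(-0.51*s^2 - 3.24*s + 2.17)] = (-14.3526*s^2 + 17.973*s - 3.9782)/(0.2601*s^4 + 3.3048*s^3 + 8.2842*s^2 - 14.0616*s + 4.7089)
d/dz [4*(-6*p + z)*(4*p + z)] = -8*p + 8*z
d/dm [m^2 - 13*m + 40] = 2*m - 13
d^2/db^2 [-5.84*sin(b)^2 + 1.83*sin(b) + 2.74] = -1.83*sin(b) - 11.68*cos(2*b)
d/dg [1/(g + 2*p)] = -1/(g + 2*p)^2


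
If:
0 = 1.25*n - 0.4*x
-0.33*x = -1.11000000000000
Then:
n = 1.08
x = 3.36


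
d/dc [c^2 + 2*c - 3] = 2*c + 2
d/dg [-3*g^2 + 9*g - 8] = 9 - 6*g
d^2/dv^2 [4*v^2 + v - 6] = 8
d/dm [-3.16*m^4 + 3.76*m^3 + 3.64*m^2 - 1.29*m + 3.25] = -12.64*m^3 + 11.28*m^2 + 7.28*m - 1.29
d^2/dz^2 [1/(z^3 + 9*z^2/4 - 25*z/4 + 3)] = 8*(-3*(4*z + 3)*(4*z^3 + 9*z^2 - 25*z + 12) + (12*z^2 + 18*z - 25)^2)/(4*z^3 + 9*z^2 - 25*z + 12)^3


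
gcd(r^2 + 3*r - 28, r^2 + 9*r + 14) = r + 7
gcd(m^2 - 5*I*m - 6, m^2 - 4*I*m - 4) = m - 2*I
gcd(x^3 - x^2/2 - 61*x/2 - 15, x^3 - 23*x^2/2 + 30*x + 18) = x^2 - 11*x/2 - 3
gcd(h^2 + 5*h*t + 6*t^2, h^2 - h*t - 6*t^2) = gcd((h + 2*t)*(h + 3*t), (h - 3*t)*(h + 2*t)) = h + 2*t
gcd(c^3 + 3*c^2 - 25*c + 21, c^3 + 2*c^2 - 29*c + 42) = c^2 + 4*c - 21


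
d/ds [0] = 0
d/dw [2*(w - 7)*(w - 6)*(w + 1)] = 6*w^2 - 48*w + 58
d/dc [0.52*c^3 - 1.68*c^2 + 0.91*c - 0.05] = 1.56*c^2 - 3.36*c + 0.91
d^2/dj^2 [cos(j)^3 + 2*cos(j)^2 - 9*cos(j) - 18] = 33*cos(j)/4 - 4*cos(2*j) - 9*cos(3*j)/4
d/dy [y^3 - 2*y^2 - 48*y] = 3*y^2 - 4*y - 48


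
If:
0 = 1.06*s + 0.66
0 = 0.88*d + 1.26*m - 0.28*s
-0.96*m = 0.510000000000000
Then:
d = 0.56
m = -0.53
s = -0.62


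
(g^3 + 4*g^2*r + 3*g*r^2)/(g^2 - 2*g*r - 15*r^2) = g*(-g - r)/(-g + 5*r)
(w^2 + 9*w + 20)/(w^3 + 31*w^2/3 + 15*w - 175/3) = 3*(w + 4)/(3*w^2 + 16*w - 35)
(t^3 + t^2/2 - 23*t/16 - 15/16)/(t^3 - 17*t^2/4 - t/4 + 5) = (t + 3/4)/(t - 4)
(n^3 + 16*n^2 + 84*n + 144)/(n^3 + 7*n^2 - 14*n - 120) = (n^2 + 10*n + 24)/(n^2 + n - 20)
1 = 1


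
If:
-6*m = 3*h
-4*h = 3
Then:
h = -3/4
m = 3/8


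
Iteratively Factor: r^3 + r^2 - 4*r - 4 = (r + 1)*(r^2 - 4) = (r + 1)*(r + 2)*(r - 2)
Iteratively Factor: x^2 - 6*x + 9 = (x - 3)*(x - 3)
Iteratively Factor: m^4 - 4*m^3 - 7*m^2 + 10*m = (m - 5)*(m^3 + m^2 - 2*m) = (m - 5)*(m - 1)*(m^2 + 2*m) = m*(m - 5)*(m - 1)*(m + 2)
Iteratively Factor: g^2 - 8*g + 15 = (g - 3)*(g - 5)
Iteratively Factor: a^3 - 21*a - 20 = (a - 5)*(a^2 + 5*a + 4) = (a - 5)*(a + 4)*(a + 1)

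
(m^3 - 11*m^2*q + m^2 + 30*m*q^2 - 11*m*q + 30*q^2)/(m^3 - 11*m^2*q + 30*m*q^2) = (m + 1)/m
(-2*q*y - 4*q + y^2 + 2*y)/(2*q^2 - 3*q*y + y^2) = (y + 2)/(-q + y)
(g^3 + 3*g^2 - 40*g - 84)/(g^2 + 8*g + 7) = (g^2 - 4*g - 12)/(g + 1)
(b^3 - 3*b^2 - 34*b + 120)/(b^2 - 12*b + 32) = (b^2 + b - 30)/(b - 8)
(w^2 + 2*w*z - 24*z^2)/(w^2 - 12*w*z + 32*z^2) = (-w - 6*z)/(-w + 8*z)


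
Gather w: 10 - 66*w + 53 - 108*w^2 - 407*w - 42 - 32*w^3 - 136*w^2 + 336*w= -32*w^3 - 244*w^2 - 137*w + 21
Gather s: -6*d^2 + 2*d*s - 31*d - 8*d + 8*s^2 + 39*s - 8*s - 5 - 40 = -6*d^2 - 39*d + 8*s^2 + s*(2*d + 31) - 45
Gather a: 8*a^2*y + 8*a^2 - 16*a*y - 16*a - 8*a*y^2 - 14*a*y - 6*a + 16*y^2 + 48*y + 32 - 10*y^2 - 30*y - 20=a^2*(8*y + 8) + a*(-8*y^2 - 30*y - 22) + 6*y^2 + 18*y + 12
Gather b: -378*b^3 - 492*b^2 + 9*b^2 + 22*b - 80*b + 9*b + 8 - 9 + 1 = -378*b^3 - 483*b^2 - 49*b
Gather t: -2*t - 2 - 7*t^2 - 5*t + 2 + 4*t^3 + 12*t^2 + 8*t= 4*t^3 + 5*t^2 + t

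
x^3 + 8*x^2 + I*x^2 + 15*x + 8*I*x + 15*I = (x + 3)*(x + 5)*(x + I)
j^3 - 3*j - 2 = (j - 2)*(j + 1)^2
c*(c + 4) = c^2 + 4*c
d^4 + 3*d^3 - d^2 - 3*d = d*(d - 1)*(d + 1)*(d + 3)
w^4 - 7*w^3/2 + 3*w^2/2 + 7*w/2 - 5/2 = (w - 5/2)*(w - 1)^2*(w + 1)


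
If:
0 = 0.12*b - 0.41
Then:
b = 3.42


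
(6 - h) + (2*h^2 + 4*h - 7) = 2*h^2 + 3*h - 1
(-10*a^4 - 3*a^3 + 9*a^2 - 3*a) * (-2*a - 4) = 20*a^5 + 46*a^4 - 6*a^3 - 30*a^2 + 12*a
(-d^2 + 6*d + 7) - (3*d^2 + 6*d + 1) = 6 - 4*d^2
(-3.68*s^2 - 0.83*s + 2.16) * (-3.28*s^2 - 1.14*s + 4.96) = 12.0704*s^4 + 6.9176*s^3 - 24.3914*s^2 - 6.5792*s + 10.7136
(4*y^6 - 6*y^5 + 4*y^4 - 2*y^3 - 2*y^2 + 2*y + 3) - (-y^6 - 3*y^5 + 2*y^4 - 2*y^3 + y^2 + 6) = 5*y^6 - 3*y^5 + 2*y^4 - 3*y^2 + 2*y - 3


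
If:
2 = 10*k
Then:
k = 1/5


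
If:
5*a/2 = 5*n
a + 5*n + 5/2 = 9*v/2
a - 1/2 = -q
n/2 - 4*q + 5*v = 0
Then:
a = -28/293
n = -14/293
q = 349/586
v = 141/293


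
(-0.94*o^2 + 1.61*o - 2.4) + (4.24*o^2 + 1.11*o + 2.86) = 3.3*o^2 + 2.72*o + 0.46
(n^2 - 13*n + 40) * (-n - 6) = -n^3 + 7*n^2 + 38*n - 240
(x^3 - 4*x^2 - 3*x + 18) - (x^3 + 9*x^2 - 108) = -13*x^2 - 3*x + 126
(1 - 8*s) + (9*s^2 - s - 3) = 9*s^2 - 9*s - 2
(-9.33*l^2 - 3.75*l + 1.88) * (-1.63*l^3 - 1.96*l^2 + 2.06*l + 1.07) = 15.2079*l^5 + 24.3993*l^4 - 14.9342*l^3 - 21.3929*l^2 - 0.1397*l + 2.0116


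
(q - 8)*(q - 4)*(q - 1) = q^3 - 13*q^2 + 44*q - 32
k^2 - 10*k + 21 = (k - 7)*(k - 3)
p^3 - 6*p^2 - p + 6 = (p - 6)*(p - 1)*(p + 1)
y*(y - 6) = y^2 - 6*y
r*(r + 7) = r^2 + 7*r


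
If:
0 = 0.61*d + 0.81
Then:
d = -1.33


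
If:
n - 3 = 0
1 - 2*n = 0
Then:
No Solution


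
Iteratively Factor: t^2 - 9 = (t + 3)*(t - 3)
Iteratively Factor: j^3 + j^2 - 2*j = (j)*(j^2 + j - 2) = j*(j + 2)*(j - 1)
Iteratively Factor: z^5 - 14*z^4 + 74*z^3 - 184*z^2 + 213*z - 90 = (z - 3)*(z^4 - 11*z^3 + 41*z^2 - 61*z + 30) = (z - 3)*(z - 2)*(z^3 - 9*z^2 + 23*z - 15) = (z - 5)*(z - 3)*(z - 2)*(z^2 - 4*z + 3) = (z - 5)*(z - 3)*(z - 2)*(z - 1)*(z - 3)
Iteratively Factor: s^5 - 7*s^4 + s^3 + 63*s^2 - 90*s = (s - 3)*(s^4 - 4*s^3 - 11*s^2 + 30*s) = s*(s - 3)*(s^3 - 4*s^2 - 11*s + 30) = s*(s - 3)*(s - 2)*(s^2 - 2*s - 15) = s*(s - 3)*(s - 2)*(s + 3)*(s - 5)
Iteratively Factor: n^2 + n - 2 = (n - 1)*(n + 2)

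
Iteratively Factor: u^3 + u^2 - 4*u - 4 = (u + 1)*(u^2 - 4) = (u + 1)*(u + 2)*(u - 2)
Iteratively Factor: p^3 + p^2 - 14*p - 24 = (p + 3)*(p^2 - 2*p - 8) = (p - 4)*(p + 3)*(p + 2)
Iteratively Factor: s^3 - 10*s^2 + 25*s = (s)*(s^2 - 10*s + 25) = s*(s - 5)*(s - 5)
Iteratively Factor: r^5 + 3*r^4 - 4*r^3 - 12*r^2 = (r)*(r^4 + 3*r^3 - 4*r^2 - 12*r) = r^2*(r^3 + 3*r^2 - 4*r - 12) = r^2*(r + 2)*(r^2 + r - 6) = r^2*(r + 2)*(r + 3)*(r - 2)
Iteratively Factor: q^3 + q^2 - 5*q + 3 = (q - 1)*(q^2 + 2*q - 3) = (q - 1)*(q + 3)*(q - 1)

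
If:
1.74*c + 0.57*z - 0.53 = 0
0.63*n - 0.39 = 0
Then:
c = 0.304597701149425 - 0.327586206896552*z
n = 0.62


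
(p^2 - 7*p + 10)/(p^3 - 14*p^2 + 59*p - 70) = 1/(p - 7)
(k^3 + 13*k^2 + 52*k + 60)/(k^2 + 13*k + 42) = (k^2 + 7*k + 10)/(k + 7)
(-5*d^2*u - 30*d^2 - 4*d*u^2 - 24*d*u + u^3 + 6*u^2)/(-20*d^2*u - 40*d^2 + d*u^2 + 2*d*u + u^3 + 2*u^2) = (-5*d^2*u - 30*d^2 - 4*d*u^2 - 24*d*u + u^3 + 6*u^2)/(-20*d^2*u - 40*d^2 + d*u^2 + 2*d*u + u^3 + 2*u^2)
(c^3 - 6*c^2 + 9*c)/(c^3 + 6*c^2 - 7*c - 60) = c*(c - 3)/(c^2 + 9*c + 20)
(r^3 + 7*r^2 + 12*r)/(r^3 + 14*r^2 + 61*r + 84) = r/(r + 7)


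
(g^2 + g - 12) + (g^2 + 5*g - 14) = 2*g^2 + 6*g - 26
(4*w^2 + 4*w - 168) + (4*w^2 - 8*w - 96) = 8*w^2 - 4*w - 264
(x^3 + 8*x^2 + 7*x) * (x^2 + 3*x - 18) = x^5 + 11*x^4 + 13*x^3 - 123*x^2 - 126*x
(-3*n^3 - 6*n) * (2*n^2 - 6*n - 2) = -6*n^5 + 18*n^4 - 6*n^3 + 36*n^2 + 12*n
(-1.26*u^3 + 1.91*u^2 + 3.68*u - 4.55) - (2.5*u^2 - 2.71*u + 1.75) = -1.26*u^3 - 0.59*u^2 + 6.39*u - 6.3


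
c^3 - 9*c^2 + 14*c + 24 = (c - 6)*(c - 4)*(c + 1)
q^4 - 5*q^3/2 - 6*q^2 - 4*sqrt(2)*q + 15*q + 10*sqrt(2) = (q - 5/2)*(q - 2*sqrt(2))*(q + sqrt(2))^2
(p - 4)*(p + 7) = p^2 + 3*p - 28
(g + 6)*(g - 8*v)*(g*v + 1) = g^3*v - 8*g^2*v^2 + 6*g^2*v + g^2 - 48*g*v^2 - 8*g*v + 6*g - 48*v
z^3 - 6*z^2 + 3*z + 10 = (z - 5)*(z - 2)*(z + 1)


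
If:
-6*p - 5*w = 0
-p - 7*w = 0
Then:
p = 0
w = 0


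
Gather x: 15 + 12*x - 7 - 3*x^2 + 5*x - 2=-3*x^2 + 17*x + 6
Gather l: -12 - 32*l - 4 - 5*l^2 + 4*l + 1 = -5*l^2 - 28*l - 15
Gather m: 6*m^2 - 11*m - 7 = 6*m^2 - 11*m - 7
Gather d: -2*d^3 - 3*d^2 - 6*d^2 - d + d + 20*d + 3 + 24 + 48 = -2*d^3 - 9*d^2 + 20*d + 75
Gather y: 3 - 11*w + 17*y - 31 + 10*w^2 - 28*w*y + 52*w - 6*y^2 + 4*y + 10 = 10*w^2 + 41*w - 6*y^2 + y*(21 - 28*w) - 18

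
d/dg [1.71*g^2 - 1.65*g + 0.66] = 3.42*g - 1.65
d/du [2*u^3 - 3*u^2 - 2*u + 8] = 6*u^2 - 6*u - 2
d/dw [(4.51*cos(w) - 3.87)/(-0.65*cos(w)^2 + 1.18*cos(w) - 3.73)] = (-2.9315*cos(w)^2 + 5.031*cos(w) + 12.2557)*sin(w)/(0.4225*cos(w)^4 - 1.534*cos(w)^3 + 6.2414*cos(w)^2 - 8.8028*cos(w) + 13.9129)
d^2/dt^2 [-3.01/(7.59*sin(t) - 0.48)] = (173.400381*sin(t)^2 + 10.966032*sin(t) - 346.800762)/(7.59*sin(t) - 0.48)^3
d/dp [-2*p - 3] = -2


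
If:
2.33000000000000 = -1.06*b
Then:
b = -2.20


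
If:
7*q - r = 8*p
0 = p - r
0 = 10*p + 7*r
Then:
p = 0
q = 0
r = 0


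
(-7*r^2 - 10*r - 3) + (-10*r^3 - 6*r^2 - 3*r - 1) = -10*r^3 - 13*r^2 - 13*r - 4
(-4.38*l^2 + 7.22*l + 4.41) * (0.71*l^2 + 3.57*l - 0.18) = -3.1098*l^4 - 10.5104*l^3 + 29.6949*l^2 + 14.4441*l - 0.7938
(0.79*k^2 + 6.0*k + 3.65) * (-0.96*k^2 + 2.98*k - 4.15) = -0.7584*k^4 - 3.4058*k^3 + 11.0975*k^2 - 14.023*k - 15.1475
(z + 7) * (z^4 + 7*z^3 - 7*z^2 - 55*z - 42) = z^5 + 14*z^4 + 42*z^3 - 104*z^2 - 427*z - 294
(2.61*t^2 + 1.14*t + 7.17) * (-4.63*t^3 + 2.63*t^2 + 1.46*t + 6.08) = -12.0843*t^5 + 1.5861*t^4 - 26.3883*t^3 + 36.3903*t^2 + 17.3994*t + 43.5936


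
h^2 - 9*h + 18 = (h - 6)*(h - 3)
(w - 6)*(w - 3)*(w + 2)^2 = w^4 - 5*w^3 - 14*w^2 + 36*w + 72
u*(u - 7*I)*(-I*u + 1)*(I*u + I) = u^4 + u^3 - 6*I*u^3 + 7*u^2 - 6*I*u^2 + 7*u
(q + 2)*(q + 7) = q^2 + 9*q + 14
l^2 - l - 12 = (l - 4)*(l + 3)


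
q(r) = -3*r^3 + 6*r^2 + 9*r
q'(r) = -9*r^2 + 12*r + 9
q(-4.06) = 263.13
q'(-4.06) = -188.07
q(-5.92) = 779.42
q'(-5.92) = -377.46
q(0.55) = 6.27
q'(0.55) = 12.88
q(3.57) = -27.90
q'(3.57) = -62.86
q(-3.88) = 230.64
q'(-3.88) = -173.05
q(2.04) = 17.86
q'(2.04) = -3.97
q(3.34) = -14.79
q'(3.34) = -51.32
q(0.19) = 1.91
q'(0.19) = 10.96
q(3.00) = 0.00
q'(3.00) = -36.00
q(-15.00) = 11340.00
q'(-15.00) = -2196.00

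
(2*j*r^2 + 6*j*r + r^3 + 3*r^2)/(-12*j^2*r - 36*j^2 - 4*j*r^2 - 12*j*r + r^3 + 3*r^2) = r/(-6*j + r)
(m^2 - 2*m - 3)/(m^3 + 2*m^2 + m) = (m - 3)/(m*(m + 1))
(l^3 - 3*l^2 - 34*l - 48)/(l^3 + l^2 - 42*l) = (l^3 - 3*l^2 - 34*l - 48)/(l*(l^2 + l - 42))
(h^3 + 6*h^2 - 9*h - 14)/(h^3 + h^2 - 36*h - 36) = (h^2 + 5*h - 14)/(h^2 - 36)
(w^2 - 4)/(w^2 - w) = (w^2 - 4)/(w*(w - 1))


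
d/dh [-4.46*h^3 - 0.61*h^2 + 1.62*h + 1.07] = -13.38*h^2 - 1.22*h + 1.62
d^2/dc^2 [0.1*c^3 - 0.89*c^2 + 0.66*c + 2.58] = 0.6*c - 1.78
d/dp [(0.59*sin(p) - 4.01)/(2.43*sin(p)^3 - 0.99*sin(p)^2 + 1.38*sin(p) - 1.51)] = (-2.8674*sin(p)^3 + 29.817*sin(p)^2 - 7.9398*sin(p) + 4.6429)*cos(p)/(5.9049*sin(p)^6 - 4.8114*sin(p)^5 + 7.6869*sin(p)^4 - 10.071*sin(p)^3 + 4.8942*sin(p)^2 - 4.1676*sin(p) + 2.2801)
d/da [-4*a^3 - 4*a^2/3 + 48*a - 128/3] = -12*a^2 - 8*a/3 + 48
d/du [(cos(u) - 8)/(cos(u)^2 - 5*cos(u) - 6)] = (cos(u)^2 - 16*cos(u) + 46)*sin(u)/(sin(u)^2 + 5*cos(u) + 5)^2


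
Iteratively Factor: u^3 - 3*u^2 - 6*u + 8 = (u - 1)*(u^2 - 2*u - 8) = (u - 1)*(u + 2)*(u - 4)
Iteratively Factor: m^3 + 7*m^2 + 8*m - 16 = (m + 4)*(m^2 + 3*m - 4) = (m - 1)*(m + 4)*(m + 4)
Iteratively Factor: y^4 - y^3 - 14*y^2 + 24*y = (y - 2)*(y^3 + y^2 - 12*y) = (y - 2)*(y + 4)*(y^2 - 3*y) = y*(y - 2)*(y + 4)*(y - 3)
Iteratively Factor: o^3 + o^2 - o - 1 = (o + 1)*(o^2 - 1) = (o + 1)^2*(o - 1)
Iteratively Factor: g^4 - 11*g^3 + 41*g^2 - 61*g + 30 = (g - 2)*(g^3 - 9*g^2 + 23*g - 15) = (g - 2)*(g - 1)*(g^2 - 8*g + 15) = (g - 3)*(g - 2)*(g - 1)*(g - 5)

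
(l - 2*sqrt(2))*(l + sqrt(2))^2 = l^3 - 6*l - 4*sqrt(2)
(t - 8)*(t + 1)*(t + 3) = t^3 - 4*t^2 - 29*t - 24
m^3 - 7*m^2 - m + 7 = (m - 7)*(m - 1)*(m + 1)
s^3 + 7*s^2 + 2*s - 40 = (s - 2)*(s + 4)*(s + 5)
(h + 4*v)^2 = h^2 + 8*h*v + 16*v^2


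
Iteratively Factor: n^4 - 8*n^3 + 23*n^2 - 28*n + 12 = (n - 2)*(n^3 - 6*n^2 + 11*n - 6) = (n - 2)*(n - 1)*(n^2 - 5*n + 6) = (n - 3)*(n - 2)*(n - 1)*(n - 2)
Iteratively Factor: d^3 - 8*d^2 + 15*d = (d - 5)*(d^2 - 3*d) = d*(d - 5)*(d - 3)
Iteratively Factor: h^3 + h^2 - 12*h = (h)*(h^2 + h - 12) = h*(h - 3)*(h + 4)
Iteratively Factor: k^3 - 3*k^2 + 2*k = (k)*(k^2 - 3*k + 2) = k*(k - 2)*(k - 1)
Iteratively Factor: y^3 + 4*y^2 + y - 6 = (y + 2)*(y^2 + 2*y - 3) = (y - 1)*(y + 2)*(y + 3)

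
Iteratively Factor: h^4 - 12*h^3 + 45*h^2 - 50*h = (h)*(h^3 - 12*h^2 + 45*h - 50) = h*(h - 5)*(h^2 - 7*h + 10) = h*(h - 5)^2*(h - 2)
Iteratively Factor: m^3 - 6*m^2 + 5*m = (m - 1)*(m^2 - 5*m) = (m - 5)*(m - 1)*(m)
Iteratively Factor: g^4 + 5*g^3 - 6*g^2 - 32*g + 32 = (g - 1)*(g^3 + 6*g^2 - 32) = (g - 2)*(g - 1)*(g^2 + 8*g + 16) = (g - 2)*(g - 1)*(g + 4)*(g + 4)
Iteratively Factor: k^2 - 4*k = (k)*(k - 4)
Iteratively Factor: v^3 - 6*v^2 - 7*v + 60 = (v + 3)*(v^2 - 9*v + 20) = (v - 5)*(v + 3)*(v - 4)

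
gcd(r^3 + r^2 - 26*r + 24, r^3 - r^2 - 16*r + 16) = r^2 - 5*r + 4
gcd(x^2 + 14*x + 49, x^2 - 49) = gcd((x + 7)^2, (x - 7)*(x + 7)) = x + 7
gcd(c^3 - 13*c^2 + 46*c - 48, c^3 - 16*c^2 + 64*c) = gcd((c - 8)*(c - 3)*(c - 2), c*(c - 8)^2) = c - 8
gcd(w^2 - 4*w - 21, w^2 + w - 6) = w + 3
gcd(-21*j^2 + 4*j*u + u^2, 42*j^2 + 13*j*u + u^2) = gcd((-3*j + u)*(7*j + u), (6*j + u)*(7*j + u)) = 7*j + u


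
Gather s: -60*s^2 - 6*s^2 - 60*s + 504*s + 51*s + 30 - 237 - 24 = -66*s^2 + 495*s - 231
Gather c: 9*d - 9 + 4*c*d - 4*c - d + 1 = c*(4*d - 4) + 8*d - 8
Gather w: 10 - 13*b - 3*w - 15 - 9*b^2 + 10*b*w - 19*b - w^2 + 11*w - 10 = -9*b^2 - 32*b - w^2 + w*(10*b + 8) - 15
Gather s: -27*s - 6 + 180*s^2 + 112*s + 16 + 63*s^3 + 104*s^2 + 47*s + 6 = 63*s^3 + 284*s^2 + 132*s + 16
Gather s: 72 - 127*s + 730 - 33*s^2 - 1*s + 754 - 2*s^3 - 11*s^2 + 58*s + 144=-2*s^3 - 44*s^2 - 70*s + 1700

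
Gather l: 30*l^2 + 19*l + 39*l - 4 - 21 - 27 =30*l^2 + 58*l - 52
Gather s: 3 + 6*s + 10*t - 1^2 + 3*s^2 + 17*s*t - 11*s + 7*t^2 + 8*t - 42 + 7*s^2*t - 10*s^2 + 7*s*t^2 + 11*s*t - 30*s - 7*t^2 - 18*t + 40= s^2*(7*t - 7) + s*(7*t^2 + 28*t - 35)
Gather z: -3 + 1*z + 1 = z - 2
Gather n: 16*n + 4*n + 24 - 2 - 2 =20*n + 20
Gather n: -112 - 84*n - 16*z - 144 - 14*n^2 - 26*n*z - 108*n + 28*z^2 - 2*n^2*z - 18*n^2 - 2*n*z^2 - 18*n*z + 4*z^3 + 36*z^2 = n^2*(-2*z - 32) + n*(-2*z^2 - 44*z - 192) + 4*z^3 + 64*z^2 - 16*z - 256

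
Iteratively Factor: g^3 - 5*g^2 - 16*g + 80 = (g - 4)*(g^2 - g - 20) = (g - 5)*(g - 4)*(g + 4)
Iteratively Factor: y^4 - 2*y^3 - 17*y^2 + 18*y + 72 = (y - 3)*(y^3 + y^2 - 14*y - 24) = (y - 3)*(y + 3)*(y^2 - 2*y - 8) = (y - 3)*(y + 2)*(y + 3)*(y - 4)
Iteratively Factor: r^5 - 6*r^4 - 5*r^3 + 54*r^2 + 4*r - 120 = (r - 2)*(r^4 - 4*r^3 - 13*r^2 + 28*r + 60) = (r - 2)*(r + 2)*(r^3 - 6*r^2 - r + 30) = (r - 2)*(r + 2)^2*(r^2 - 8*r + 15) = (r - 3)*(r - 2)*(r + 2)^2*(r - 5)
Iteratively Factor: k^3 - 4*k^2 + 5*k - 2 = (k - 2)*(k^2 - 2*k + 1) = (k - 2)*(k - 1)*(k - 1)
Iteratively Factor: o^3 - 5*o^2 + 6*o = (o - 2)*(o^2 - 3*o) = (o - 3)*(o - 2)*(o)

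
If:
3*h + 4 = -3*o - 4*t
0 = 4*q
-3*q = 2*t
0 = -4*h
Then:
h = 0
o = -4/3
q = 0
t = 0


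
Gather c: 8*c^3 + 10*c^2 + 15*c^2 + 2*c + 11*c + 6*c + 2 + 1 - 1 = 8*c^3 + 25*c^2 + 19*c + 2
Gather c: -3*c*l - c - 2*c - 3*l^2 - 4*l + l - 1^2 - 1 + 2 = c*(-3*l - 3) - 3*l^2 - 3*l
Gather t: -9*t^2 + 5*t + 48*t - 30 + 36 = -9*t^2 + 53*t + 6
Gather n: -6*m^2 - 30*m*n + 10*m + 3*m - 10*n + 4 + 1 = -6*m^2 + 13*m + n*(-30*m - 10) + 5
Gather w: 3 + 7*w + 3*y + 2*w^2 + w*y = 2*w^2 + w*(y + 7) + 3*y + 3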